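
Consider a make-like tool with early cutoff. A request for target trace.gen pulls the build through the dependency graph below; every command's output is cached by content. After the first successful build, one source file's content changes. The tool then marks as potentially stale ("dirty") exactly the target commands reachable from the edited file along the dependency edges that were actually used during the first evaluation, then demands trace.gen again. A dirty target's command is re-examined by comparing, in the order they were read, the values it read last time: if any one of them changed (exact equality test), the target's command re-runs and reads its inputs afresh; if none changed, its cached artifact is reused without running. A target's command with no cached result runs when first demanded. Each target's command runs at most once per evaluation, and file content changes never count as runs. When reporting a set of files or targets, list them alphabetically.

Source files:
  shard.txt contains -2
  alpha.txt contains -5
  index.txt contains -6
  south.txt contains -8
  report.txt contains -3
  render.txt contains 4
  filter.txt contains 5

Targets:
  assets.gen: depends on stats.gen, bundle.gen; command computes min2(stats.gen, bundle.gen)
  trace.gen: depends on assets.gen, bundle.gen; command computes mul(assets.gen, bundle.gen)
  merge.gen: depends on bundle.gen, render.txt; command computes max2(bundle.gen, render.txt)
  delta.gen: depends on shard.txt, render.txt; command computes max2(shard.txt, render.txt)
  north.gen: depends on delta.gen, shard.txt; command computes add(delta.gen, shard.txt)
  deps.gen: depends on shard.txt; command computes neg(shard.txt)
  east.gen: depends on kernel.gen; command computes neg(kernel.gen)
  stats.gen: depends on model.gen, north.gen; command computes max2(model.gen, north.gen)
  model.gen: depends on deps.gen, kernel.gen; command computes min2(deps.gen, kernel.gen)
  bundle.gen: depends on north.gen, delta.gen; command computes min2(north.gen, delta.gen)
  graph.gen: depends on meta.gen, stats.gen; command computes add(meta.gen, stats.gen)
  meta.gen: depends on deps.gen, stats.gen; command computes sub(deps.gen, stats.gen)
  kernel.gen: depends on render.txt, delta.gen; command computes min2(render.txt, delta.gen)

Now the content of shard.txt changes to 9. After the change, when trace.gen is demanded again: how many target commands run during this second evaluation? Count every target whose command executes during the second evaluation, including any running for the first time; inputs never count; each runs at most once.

9 target commands run: assets.gen, bundle.gen, delta.gen, deps.gen, kernel.gen, model.gen, north.gen, stats.gen, trace.gen.

First demand of the output computes:
  delta.gen = max2(-2, 4) = 4
  deps.gen = neg(-2) = 2
  kernel.gen = min2(4, 4) = 4
  model.gen = min2(2, 4) = 2
  north.gen = add(4, -2) = 2
  bundle.gen = min2(2, 4) = 2
  stats.gen = max2(2, 2) = 2
  assets.gen = min2(2, 2) = 2
  trace.gen = mul(2, 2) = 4

After the edit, cleaning proceeds:
  delta.gen: a read changed (shard.txt -2->9) — executes, giving 9.
  deps.gen: a read changed (shard.txt -2->9) — executes, giving -9.
  kernel.gen: a read changed (delta.gen 4->9) — executes, giving 4 — identical to its old value.
  model.gen: a read changed (deps.gen 2->-9) — executes, giving -9.
  north.gen: a read changed (delta.gen 4->9; shard.txt -2->9) — executes, giving 18.
  bundle.gen: a read changed (north.gen 2->18; delta.gen 4->9) — executes, giving 9.
  stats.gen: a read changed (model.gen 2->-9; north.gen 2->18) — executes, giving 18.
  assets.gen: a read changed (stats.gen 2->18; bundle.gen 2->9) — executes, giving 9.
  trace.gen: a read changed (assets.gen 2->9; bundle.gen 2->9) — executes, giving 81.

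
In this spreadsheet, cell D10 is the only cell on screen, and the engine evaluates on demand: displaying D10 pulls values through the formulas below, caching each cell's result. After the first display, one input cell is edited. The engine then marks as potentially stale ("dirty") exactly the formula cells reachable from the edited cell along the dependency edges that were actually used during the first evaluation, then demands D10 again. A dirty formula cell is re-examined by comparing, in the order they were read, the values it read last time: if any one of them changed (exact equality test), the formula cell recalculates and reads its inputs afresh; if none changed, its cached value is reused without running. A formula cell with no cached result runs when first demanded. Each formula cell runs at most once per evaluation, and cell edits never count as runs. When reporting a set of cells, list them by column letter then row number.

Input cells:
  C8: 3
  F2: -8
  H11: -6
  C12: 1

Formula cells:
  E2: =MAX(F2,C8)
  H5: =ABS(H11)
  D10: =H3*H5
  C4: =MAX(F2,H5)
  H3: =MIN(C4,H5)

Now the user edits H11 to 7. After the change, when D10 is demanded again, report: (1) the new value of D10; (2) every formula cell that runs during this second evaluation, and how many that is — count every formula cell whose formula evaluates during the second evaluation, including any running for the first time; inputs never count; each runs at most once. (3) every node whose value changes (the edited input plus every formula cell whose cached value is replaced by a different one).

Initial pass — values computed on the first demand:
  H5 = ABS(-6) = 6
  C4 = MAX(-8, 6) = 6
  H3 = MIN(6, 6) = 6
  D10 = 6 * 6 = 36

Second demand — change propagation:
  H5: re-runs because H11 -6->7; new result 7.
  C4: re-runs because H5 6->7; new result 7.
  H3: re-runs because C4 6->7; H5 6->7; new result 7.
  D10: re-runs because H3 6->7; H5 6->7; new result 49.

D10 now evaluates to 49.
Run set: C4, D10, H3, H5 (4 run).
Changed values: C4, D10, H3, H5, H11.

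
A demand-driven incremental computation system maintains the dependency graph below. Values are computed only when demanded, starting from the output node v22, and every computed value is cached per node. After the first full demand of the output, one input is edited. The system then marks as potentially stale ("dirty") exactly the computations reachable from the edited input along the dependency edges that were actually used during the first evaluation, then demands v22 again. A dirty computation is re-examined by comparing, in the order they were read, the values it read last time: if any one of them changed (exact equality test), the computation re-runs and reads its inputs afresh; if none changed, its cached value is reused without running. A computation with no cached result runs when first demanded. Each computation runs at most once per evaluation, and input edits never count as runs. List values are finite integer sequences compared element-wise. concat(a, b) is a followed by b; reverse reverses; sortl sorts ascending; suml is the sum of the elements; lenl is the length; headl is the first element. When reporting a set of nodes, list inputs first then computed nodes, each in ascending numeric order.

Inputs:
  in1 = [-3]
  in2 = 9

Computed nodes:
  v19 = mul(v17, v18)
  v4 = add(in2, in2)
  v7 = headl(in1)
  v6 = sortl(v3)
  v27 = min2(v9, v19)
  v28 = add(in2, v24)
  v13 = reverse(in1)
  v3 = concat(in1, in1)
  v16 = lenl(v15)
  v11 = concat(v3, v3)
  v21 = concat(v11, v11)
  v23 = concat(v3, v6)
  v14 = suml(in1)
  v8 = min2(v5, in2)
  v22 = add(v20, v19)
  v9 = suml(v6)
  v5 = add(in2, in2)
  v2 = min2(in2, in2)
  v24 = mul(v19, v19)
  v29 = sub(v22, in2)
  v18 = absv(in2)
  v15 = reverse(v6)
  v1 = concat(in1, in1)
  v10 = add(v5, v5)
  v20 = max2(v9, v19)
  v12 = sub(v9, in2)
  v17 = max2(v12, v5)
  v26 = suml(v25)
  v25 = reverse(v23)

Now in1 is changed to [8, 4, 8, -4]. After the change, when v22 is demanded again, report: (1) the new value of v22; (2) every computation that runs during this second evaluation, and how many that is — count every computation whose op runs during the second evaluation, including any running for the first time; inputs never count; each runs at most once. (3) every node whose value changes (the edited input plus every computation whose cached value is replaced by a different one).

New value of v22: 414.
Computations that run: v3, v6, v9, v12, v17, v19, v20, v22 — 8 in total.
Values that change: in1, v3, v6, v9, v12, v17, v19, v20, v22.

First evaluation (everything demanded from the output):
  v3 = concat([-3], [-3]) = [-3, -3]
  v5 = add(9, 9) = 18
  v6 = sortl([-3, -3]) = [-3, -3]
  v9 = suml([-3, -3]) = -6
  v12 = sub(-6, 9) = -15
  v17 = max2(-15, 18) = 18
  v18 = absv(9) = 9
  v19 = mul(18, 9) = 162
  v20 = max2(-6, 162) = 162
  v22 = add(162, 162) = 324

Propagation after the edit:
  v3: runs — in1 [-3]->[8, 4, 8, -4]; in1 [-3]->[8, 4, 8, -4]; result [8, 4, 8, -4, 8, 4, 8, -4].
  v6: runs — v3 [-3, -3]->[8, 4, 8, -4, 8, 4, 8, -4]; result [-4, -4, 4, 4, 8, 8, 8, 8].
  v9: runs — v6 [-3, -3]->[-4, -4, 4, 4, 8, 8, 8, 8]; result 32.
  v12: runs — v9 -6->32; result 23.
  v17: runs — v12 -15->23; result 23.
  v19: runs — v17 18->23; result 207.
  v20: runs — v9 -6->32; v19 162->207; result 207.
  v22: runs — v20 162->207; v19 162->207; result 414.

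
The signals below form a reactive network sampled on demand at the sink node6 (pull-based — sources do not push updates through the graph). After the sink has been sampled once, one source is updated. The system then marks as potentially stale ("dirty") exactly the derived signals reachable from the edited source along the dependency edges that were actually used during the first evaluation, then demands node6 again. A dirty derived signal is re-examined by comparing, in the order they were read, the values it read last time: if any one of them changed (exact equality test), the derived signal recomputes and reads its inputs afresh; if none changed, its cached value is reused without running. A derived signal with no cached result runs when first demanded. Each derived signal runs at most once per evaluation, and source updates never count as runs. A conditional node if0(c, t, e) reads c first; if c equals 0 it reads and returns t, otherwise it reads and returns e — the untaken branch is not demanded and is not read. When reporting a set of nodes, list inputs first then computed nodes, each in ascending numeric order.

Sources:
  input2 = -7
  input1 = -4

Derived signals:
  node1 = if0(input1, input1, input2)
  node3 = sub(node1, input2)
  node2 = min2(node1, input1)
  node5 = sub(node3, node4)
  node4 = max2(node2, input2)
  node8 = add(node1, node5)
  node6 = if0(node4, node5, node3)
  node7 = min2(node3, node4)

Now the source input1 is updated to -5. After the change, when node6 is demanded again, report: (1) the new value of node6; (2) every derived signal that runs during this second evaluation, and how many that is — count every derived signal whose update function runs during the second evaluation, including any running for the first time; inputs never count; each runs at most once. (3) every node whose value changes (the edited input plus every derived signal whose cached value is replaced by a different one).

node6 now evaluates to 0.
Run set: node1, node2 (2 run).
Changed values: input1.
The important point: at node3 every value read last time is unchanged, so the dirty flag clears without a run.

Initial pass — values computed on the first demand:
  node1 = if0(input1=-4 -> else branch input2) = -7
  node2 = min2(-7, -4) = -7
  node3 = sub(-7, -7) = 0
  node4 = max2(-7, -7) = -7
  node6 = if0(node4=-7 -> else branch node3) = 0

Second demand — change propagation:
  node1: re-runs because input1 -4->-5; new result -7 (unchanged).
  node2: re-runs because input1 -4->-5; new result -7 (unchanged).
  node3: re-examined; everything it read last time is the same (node1 unchanged, input2 unchanged) — cache 0 kept, no run.
  node4: re-examined; everything it read last time is the same (node2 unchanged, input2 unchanged) — cache -7 kept, no run.
  node6: re-examined; everything it read last time is the same (node4 unchanged, node3 unchanged) — cache 0 kept, no run.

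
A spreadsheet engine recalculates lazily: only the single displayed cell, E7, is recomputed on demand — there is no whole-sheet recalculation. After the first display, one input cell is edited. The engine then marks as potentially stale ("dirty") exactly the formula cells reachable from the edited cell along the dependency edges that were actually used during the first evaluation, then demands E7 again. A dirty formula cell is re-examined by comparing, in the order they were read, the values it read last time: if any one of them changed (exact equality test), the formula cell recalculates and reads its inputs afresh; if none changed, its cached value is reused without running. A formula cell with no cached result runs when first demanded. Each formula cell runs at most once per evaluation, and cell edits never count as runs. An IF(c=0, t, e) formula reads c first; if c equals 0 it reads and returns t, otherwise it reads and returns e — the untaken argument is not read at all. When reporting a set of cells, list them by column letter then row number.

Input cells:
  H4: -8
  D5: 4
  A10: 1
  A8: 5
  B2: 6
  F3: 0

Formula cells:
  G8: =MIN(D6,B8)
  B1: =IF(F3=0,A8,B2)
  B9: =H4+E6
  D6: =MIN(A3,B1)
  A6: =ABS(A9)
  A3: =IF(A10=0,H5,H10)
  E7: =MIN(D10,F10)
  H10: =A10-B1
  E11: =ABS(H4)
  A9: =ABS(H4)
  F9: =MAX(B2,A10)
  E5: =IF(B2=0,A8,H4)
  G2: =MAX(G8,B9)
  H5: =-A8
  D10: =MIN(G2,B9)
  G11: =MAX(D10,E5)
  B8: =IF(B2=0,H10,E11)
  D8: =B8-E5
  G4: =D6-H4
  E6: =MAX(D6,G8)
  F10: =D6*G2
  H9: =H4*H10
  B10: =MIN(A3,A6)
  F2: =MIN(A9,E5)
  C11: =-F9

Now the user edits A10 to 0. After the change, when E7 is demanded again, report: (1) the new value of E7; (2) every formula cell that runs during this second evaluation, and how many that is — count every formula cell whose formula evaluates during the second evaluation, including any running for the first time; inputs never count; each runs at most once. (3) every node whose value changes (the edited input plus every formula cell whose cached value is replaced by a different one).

First evaluation (everything demanded from the output):
  B1 = IF(F3=0: F3=0 -> then branch A8) = 5
  E11 = ABS(-8) = 8
  H10 = 1 - 5 = -4
  A3 = IF(A10=0: A10=1 -> else branch H10) = -4
  B8 = IF(B2=0: B2=6 -> else branch E11) = 8
  D6 = MIN(-4, 5) = -4
  G8 = MIN(-4, 8) = -4
  E6 = MAX(-4, -4) = -4
  B9 = -8 + -4 = -12
  G2 = MAX(-4, -12) = -4
  D10 = MIN(-4, -12) = -12
  F10 = -4 * -4 = 16
  E7 = MIN(-12, 16) = -12

Propagation after the edit:
  H5: demanded for the first time — runs, produces -5.
  H10: marked dirty but never re-examined — demand shifted away from it.
  A3: runs — A10 1->0; result -5.
  D6: runs — A3 -4->-5; result -5.
  G8: runs — D6 -4->-5; result -5.
  E6: runs — D6 -4->-5; G8 -4->-5; result -5.
  B9: runs — E6 -4->-5; result -13.
  G2: runs — G8 -4->-5; B9 -12->-13; result -5.
  D10: runs — G2 -4->-5; B9 -12->-13; result -13.
  F10: runs — D6 -4->-5; G2 -4->-5; result 25.
  E7: runs — D10 -12->-13; F10 16->25; result -13.

Key observation: a condition flipped, so demand moved to the other branch — H10 is never re-examined.

New value of E7: -13.
Formula cells that run: A3, B9, D6, D10, E6, E7, F10, G2, G8, H5 — 10 in total.
Values that change: A3, A10, B9, D6, D10, E6, E7, F10, G2, G8.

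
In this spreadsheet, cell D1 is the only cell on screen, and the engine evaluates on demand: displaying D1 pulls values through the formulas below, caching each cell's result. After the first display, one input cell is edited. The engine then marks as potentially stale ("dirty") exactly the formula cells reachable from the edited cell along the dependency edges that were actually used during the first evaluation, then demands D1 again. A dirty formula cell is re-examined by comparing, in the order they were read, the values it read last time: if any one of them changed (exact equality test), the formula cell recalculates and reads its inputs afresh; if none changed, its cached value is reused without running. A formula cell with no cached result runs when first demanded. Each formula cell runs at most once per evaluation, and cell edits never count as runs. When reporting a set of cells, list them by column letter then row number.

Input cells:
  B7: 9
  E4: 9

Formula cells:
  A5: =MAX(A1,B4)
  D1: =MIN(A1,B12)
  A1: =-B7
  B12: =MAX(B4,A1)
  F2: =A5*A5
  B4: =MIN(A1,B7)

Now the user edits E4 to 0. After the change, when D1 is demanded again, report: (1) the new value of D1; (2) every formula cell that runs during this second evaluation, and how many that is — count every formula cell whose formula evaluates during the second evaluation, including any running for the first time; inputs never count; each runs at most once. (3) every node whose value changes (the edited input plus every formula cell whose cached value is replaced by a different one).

D1 now evaluates to -9.
Run set: none (0 run).
Changed values: E4.
The important point: nothing the output needs ever reads E4, so the edit is invisible to it.

Initial pass — values computed on the first demand:
  A1 = -(9) = -9
  B4 = MIN(-9, 9) = -9
  B12 = MAX(-9, -9) = -9
  D1 = MIN(-9, -9) = -9

Second demand — change propagation:
  no demanded computation ever read E4, so the edit dirties nothing and nothing runs.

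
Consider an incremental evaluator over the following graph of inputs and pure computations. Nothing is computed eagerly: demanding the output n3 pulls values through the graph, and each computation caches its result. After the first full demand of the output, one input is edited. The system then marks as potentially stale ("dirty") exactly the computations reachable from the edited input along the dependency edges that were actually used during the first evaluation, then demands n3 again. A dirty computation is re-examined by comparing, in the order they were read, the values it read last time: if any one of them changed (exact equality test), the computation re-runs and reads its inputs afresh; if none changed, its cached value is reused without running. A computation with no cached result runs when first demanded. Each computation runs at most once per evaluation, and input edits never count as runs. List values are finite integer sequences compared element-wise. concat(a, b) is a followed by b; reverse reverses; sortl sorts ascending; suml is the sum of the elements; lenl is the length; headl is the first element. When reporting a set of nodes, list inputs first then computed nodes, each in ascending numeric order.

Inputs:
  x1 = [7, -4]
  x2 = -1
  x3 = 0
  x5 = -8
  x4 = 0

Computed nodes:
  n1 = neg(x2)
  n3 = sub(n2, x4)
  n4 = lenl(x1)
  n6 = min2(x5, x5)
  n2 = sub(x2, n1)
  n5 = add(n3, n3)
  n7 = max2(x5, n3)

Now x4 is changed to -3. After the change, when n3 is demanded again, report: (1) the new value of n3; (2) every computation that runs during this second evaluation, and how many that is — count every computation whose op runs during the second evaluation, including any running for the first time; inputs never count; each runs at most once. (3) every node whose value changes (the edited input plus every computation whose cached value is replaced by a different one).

n3 now evaluates to 1.
Run set: n3 (1 run).
Changed values: x4, n3.

Initial pass — values computed on the first demand:
  n1 = neg(-1) = 1
  n2 = sub(-1, 1) = -2
  n3 = sub(-2, 0) = -2

Second demand — change propagation:
  n3: re-runs because x4 0->-3; new result 1.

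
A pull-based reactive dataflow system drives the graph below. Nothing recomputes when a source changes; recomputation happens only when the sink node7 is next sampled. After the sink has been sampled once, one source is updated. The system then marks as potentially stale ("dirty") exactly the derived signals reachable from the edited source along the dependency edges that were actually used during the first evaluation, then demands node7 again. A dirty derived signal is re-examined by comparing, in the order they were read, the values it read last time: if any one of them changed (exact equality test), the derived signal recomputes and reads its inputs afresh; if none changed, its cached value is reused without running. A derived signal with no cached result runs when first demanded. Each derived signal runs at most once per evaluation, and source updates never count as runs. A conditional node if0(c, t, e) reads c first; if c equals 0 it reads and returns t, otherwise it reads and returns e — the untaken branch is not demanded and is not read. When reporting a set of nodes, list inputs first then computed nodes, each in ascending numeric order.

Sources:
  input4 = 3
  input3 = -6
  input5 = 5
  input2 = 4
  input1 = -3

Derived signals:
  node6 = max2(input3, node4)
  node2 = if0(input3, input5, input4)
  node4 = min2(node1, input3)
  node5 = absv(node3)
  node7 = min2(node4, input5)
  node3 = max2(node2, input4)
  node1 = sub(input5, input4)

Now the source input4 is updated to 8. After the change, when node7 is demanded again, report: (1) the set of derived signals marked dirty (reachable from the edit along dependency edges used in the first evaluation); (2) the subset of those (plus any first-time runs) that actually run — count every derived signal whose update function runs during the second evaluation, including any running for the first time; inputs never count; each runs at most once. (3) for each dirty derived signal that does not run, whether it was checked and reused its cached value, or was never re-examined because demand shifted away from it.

Marked dirty: node1, node4, node7.
Derived signals that run: node1, node4 — 2 in total.
Checked but reused from cache: node7.
Key observation: the change is absorbed at node4 — it re-runs but produces the same value, and the output's value is unchanged.

First evaluation (everything demanded from the output):
  node1 = sub(5, 3) = 2
  node4 = min2(2, -6) = -6
  node7 = min2(-6, 5) = -6

Propagation after the edit:
  node1: runs — input4 3->8; result -3.
  node4: runs — node1 2->-3; result -6 (same value as before).
  node7: checked — values it read are unchanged (node4 unchanged, input5 unchanged); reused cached -6 without running.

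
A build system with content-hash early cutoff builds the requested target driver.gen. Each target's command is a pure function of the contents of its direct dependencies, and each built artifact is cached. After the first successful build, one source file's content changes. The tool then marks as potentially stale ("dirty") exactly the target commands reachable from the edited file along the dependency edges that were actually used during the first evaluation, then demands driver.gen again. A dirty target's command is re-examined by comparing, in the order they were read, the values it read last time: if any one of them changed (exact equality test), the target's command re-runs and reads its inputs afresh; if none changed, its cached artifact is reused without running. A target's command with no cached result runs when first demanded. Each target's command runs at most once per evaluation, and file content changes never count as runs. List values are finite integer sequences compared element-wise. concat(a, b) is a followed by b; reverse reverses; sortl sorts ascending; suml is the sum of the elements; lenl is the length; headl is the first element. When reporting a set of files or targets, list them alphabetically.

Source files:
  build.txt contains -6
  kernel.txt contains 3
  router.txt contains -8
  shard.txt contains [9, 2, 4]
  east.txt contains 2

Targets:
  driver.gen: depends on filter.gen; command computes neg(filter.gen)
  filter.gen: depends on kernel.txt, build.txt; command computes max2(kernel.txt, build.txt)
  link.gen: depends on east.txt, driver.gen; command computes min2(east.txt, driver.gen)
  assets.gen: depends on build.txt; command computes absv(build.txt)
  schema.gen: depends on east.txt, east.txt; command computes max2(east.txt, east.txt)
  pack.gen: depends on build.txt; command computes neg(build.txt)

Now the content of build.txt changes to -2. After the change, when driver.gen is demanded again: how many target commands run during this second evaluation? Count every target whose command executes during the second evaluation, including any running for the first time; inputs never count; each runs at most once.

Target commands that run: filter.gen — 1 in total.
Key observation: the change is absorbed at filter.gen — it re-runs but produces the same value, and the output's value is unchanged.

First evaluation (everything demanded from the output):
  filter.gen = max2(3, -6) = 3
  driver.gen = neg(3) = -3

Propagation after the edit:
  filter.gen: runs — build.txt -6->-2; result 3 (same value as before).
  driver.gen: checked — values it read are unchanged (filter.gen unchanged); reused cached -3 without running.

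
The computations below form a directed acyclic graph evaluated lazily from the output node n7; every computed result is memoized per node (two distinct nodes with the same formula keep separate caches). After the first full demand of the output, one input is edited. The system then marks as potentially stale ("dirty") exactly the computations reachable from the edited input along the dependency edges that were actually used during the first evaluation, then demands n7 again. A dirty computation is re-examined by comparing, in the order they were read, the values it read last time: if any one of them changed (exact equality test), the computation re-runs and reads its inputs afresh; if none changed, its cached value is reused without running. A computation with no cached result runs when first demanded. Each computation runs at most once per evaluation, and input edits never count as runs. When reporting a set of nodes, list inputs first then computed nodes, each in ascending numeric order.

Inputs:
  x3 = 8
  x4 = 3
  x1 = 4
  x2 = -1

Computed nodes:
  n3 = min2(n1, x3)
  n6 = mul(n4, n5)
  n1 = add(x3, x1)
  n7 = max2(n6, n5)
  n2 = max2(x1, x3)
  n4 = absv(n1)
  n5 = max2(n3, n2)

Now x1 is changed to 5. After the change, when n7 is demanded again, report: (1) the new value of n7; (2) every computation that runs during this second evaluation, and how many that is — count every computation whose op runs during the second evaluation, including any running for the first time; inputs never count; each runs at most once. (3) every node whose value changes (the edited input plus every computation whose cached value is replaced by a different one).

Demanding n7 again yields 104.
6 computations run: n1, n2, n3, n4, n6, n7.
The nodes whose values change: x1, n1, n4, n6, n7.
Note where the cutoff bites: n5 is checked, finds nothing changed, and keeps its cache.

First demand of the output computes:
  n1 = add(8, 4) = 12
  n2 = max2(4, 8) = 8
  n3 = min2(12, 8) = 8
  n4 = absv(12) = 12
  n5 = max2(8, 8) = 8
  n6 = mul(12, 8) = 96
  n7 = max2(96, 8) = 96

After the edit, cleaning proceeds:
  n1: a read changed (x1 4->5) — executes, giving 13.
  n2: a read changed (x1 4->5) — executes, giving 8 — identical to its old value.
  n3: a read changed (n1 12->13) — executes, giving 8 — identical to its old value.
  n4: a read changed (n1 12->13) — executes, giving 13.
  n5: dirty, but its reads are unchanged (n3 unchanged, n2 unchanged); cached 8 stands.
  n6: a read changed (n4 12->13) — executes, giving 104.
  n7: a read changed (n6 96->104) — executes, giving 104.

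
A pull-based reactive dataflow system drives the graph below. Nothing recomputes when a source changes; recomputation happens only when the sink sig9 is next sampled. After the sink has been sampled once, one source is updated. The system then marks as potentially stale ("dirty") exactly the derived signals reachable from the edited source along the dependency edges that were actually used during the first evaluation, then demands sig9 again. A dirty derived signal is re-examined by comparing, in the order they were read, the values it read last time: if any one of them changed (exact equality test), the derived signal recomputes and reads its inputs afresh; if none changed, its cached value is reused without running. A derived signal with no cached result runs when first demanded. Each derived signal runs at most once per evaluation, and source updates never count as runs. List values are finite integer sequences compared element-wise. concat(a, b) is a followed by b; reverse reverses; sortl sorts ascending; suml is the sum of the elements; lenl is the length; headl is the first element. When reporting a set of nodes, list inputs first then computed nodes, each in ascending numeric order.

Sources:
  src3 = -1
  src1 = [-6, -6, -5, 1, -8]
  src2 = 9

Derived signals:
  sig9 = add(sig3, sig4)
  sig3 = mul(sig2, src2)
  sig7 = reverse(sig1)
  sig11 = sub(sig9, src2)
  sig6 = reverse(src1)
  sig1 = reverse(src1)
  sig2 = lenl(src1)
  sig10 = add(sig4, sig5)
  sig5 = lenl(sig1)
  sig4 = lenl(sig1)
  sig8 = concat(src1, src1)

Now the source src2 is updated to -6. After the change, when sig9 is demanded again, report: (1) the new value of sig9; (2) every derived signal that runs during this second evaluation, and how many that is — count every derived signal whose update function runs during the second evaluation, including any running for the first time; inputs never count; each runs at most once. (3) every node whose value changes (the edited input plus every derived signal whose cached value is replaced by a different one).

First evaluation (everything demanded from the output):
  sig1 = reverse([-6, -6, -5, 1, -8]) = [-8, 1, -5, -6, -6]
  sig2 = lenl([-6, -6, -5, 1, -8]) = 5
  sig3 = mul(5, 9) = 45
  sig4 = lenl([-8, 1, -5, -6, -6]) = 5
  sig9 = add(45, 5) = 50

Propagation after the edit:
  sig3: runs — src2 9->-6; result -30.
  sig9: runs — sig3 45->-30; result -25.

New value of sig9: -25.
Derived signals that run: sig3, sig9 — 2 in total.
Values that change: src2, sig3, sig9.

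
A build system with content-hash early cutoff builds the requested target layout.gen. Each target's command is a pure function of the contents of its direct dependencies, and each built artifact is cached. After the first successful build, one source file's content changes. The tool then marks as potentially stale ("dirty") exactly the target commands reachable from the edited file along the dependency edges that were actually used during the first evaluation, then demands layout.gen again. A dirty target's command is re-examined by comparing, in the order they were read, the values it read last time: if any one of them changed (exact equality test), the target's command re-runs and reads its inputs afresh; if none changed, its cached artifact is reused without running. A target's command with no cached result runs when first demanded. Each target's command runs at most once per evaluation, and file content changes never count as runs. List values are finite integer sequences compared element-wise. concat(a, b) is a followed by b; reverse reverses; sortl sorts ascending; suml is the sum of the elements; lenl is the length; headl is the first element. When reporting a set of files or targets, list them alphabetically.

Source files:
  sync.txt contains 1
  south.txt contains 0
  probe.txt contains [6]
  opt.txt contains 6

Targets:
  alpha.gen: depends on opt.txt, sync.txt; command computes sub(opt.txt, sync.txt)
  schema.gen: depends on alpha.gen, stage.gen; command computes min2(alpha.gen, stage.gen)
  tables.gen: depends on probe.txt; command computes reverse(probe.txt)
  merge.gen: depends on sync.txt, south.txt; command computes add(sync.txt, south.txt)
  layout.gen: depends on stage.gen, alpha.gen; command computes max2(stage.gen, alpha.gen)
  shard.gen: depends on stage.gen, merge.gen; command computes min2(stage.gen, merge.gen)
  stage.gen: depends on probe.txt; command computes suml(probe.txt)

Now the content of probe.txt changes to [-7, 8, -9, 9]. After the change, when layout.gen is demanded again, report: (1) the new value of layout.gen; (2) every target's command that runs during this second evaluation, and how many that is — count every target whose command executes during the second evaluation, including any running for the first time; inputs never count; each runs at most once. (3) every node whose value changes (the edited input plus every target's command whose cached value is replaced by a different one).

First evaluation (everything demanded from the output):
  alpha.gen = sub(6, 1) = 5
  stage.gen = suml([6]) = 6
  layout.gen = max2(6, 5) = 6

Propagation after the edit:
  stage.gen: runs — probe.txt [6]->[-7, 8, -9, 9]; result 1.
  layout.gen: runs — stage.gen 6->1; result 5.

New value of layout.gen: 5.
Target commands that run: layout.gen, stage.gen — 2 in total.
Values that change: layout.gen, probe.txt, stage.gen.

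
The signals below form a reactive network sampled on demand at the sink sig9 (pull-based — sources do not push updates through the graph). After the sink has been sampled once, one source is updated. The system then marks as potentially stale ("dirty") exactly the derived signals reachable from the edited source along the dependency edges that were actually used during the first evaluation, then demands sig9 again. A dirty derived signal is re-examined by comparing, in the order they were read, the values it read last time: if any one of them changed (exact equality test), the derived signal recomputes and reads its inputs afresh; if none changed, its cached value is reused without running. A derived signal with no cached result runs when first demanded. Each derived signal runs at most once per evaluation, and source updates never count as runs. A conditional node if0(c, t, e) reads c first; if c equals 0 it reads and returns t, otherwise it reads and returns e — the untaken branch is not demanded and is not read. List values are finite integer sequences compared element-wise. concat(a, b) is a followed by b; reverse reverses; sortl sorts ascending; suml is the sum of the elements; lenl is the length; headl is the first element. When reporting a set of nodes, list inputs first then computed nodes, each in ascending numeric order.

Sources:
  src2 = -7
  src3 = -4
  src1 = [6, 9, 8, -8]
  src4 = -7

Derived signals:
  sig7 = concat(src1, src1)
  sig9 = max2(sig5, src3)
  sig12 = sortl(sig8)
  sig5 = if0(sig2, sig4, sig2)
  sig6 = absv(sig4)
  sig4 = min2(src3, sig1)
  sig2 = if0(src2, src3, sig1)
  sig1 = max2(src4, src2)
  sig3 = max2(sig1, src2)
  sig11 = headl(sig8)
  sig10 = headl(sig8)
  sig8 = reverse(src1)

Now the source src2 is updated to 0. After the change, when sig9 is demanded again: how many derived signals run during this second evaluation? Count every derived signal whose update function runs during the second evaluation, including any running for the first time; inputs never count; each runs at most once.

Run set: sig2, sig5, sig9 (3 run).
The important point: the flipped condition redirects demand; sig1 is left stale, never re-checked.

Initial pass — values computed on the first demand:
  sig1 = max2(-7, -7) = -7
  sig2 = if0(src2=-7 -> else branch sig1) = -7
  sig5 = if0(sig2=-7 -> else branch sig2) = -7
  sig9 = max2(-7, -4) = -4

Second demand — change propagation:
  sig1: dirty yet unreached — the second evaluation never asks for it.
  sig2: re-runs because src2 -7->0; new result -4.
  sig5: re-runs because sig2 -7->-4; sig2 -7->-4; new result -4.
  sig9: re-runs because sig5 -7->-4; new result -4 (unchanged).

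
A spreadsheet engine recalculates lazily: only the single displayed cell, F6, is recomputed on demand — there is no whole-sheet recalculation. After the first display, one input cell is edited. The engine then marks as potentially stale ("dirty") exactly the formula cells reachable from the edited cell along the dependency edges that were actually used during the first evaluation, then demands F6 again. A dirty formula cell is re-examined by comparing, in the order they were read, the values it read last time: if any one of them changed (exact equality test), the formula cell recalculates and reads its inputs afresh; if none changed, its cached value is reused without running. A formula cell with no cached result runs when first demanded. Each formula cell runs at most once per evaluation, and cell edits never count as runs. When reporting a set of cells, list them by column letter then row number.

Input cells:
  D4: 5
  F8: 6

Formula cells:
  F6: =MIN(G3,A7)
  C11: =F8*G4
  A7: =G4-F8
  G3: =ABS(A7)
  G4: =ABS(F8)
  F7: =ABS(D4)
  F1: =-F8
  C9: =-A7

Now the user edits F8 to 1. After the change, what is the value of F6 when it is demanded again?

New value of F6: 0.
Key observation: the change is absorbed at A7 — it re-runs but produces the same value, and the output's value is unchanged.

First evaluation (everything demanded from the output):
  G4 = ABS(6) = 6
  A7 = 6 - 6 = 0
  G3 = ABS(0) = 0
  F6 = MIN(0, 0) = 0

Propagation after the edit:
  G4: runs — F8 6->1; result 1.
  A7: runs — G4 6->1; F8 6->1; result 0 (same value as before).
  G3: checked — values it read are unchanged (A7 unchanged); reused cached 0 without running.
  F6: checked — values it read are unchanged (G3 unchanged, A7 unchanged); reused cached 0 without running.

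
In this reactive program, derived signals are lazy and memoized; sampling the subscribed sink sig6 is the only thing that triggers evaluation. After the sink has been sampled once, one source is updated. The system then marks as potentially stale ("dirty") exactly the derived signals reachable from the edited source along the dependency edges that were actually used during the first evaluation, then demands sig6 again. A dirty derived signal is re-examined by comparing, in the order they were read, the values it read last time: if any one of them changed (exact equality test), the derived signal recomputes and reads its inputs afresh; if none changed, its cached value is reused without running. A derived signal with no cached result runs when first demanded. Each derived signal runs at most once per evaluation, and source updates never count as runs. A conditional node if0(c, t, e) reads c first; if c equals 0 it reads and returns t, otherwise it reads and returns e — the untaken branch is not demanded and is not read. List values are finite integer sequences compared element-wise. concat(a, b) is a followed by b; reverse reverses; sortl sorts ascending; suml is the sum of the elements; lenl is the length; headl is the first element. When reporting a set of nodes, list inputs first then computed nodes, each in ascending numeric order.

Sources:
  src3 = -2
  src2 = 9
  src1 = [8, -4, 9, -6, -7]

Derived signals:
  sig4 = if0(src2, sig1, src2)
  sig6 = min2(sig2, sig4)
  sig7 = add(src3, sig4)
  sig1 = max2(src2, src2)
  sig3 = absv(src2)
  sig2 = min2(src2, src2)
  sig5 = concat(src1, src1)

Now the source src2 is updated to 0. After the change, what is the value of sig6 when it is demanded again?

First demand of the output computes:
  sig2 = min2(9, 9) = 9
  sig4 = if0(src2=9 -> else branch src2) = 9
  sig6 = min2(9, 9) = 9

After the edit, cleaning proceeds:
  sig1: had never run; runs now, result 0.
  sig2: a read changed (src2 9->0; src2 9->0) — executes, giving 0.
  sig4: a read changed (src2 9->0; src2 9->0) — executes, giving 0.
  sig6: a read changed (sig2 9->0; sig4 9->0) — executes, giving 0.

Note the branch switch — sig1 had no cache and runs now for the first time.

Demanding sig6 again yields 0.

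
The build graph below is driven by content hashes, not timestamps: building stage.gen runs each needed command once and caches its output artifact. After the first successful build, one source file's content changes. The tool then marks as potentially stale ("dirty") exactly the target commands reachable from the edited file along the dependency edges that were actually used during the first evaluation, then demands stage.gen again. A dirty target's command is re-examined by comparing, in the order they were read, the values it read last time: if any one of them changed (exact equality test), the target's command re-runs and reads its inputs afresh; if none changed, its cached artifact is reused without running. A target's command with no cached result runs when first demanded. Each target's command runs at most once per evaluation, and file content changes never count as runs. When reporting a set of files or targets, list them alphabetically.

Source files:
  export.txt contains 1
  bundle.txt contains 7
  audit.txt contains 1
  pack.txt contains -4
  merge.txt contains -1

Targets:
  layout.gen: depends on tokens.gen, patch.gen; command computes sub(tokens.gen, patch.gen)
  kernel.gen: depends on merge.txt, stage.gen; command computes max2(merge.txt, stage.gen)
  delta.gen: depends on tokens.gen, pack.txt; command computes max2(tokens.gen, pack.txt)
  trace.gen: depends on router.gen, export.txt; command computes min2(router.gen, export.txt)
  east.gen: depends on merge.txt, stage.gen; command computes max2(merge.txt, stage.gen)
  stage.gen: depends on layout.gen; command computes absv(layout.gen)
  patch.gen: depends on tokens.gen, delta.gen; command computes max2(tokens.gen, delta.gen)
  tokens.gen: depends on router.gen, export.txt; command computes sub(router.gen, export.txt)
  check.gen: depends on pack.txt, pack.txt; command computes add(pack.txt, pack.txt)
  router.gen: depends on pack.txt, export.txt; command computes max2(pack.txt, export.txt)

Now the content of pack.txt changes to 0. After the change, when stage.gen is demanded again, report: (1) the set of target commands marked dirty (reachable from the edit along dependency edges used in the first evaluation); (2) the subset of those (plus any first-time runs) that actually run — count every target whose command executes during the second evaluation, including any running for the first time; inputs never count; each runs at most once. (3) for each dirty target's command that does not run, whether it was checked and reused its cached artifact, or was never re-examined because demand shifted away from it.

Dirty set: delta.gen, layout.gen, patch.gen, router.gen, stage.gen, tokens.gen.
Run set: delta.gen, router.gen (2 run).
Re-examined without running (cache reused): layout.gen, patch.gen, stage.gen, tokens.gen.
The important point: at tokens.gen every value read last time is unchanged, so the dirty flag clears without a run.

Initial pass — values computed on the first demand:
  router.gen = max2(-4, 1) = 1
  tokens.gen = sub(1, 1) = 0
  delta.gen = max2(0, -4) = 0
  patch.gen = max2(0, 0) = 0
  layout.gen = sub(0, 0) = 0
  stage.gen = absv(0) = 0

Second demand — change propagation:
  router.gen: re-runs because pack.txt -4->0; new result 1 (unchanged).
  tokens.gen: re-examined; everything it read last time is the same (router.gen unchanged, export.txt unchanged) — cache 0 kept, no run.
  delta.gen: re-runs because pack.txt -4->0; new result 0 (unchanged).
  patch.gen: re-examined; everything it read last time is the same (tokens.gen unchanged, delta.gen unchanged) — cache 0 kept, no run.
  layout.gen: re-examined; everything it read last time is the same (tokens.gen unchanged, patch.gen unchanged) — cache 0 kept, no run.
  stage.gen: re-examined; everything it read last time is the same (layout.gen unchanged) — cache 0 kept, no run.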